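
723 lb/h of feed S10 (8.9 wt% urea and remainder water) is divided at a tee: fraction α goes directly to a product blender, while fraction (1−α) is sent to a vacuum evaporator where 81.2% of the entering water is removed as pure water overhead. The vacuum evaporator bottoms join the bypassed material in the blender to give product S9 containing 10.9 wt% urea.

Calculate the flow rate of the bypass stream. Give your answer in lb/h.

543.7 lb/h

All 723×0.089 = 64.347 lb/h of urea reaches S9, so S9 = 64.347/0.109 = 590.34 lb/h and vapour = 132.66 lb/h.
The evaporator receives (1−α)·723 of feed at 0.911 water and removes 0.812 of that water:
0.812×0.911×(1−α)×723 = 132.66
(1−α) = 132.66/534.83 = 0.2480;  α = 0.7520.
Bypass flow = 0.7520×723 = 543.66 lb/h.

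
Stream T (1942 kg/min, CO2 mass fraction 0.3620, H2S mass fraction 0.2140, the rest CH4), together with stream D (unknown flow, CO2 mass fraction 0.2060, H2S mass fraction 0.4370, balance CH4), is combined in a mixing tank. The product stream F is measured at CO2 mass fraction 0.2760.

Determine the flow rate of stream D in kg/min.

Let D be the unknown flow. Total out = 1942 + D.
CO2 balance: 703 + 0.206·D = 0.276·(1942 + D)
(0.206 − 0.276)·D = 0.276×1942 − 703 = -167.01
D = -167.01 / -0.070 = 2385.9 kg/min

2386 kg/min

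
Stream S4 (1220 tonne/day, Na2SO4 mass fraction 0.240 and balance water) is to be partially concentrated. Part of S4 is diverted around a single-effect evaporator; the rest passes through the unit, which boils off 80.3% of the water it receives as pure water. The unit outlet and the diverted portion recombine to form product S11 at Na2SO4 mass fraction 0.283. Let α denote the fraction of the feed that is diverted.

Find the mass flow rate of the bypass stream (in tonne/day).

All 1220×0.240 = 292.8 tonne/day of Na2SO4 reaches S11, so S11 = 292.8/0.283 = 1034.6 tonne/day and vapour = 185.37 tonne/day.
The evaporator receives (1−α)·1220 of feed at 0.760 water and removes 0.803 of that water:
0.803×0.760×(1−α)×1220 = 185.37
(1−α) = 185.37/744.54 = 0.2490;  α = 0.7510.
Bypass flow = 0.7510×1220 = 916.25 tonne/day.

916.3 tonne/day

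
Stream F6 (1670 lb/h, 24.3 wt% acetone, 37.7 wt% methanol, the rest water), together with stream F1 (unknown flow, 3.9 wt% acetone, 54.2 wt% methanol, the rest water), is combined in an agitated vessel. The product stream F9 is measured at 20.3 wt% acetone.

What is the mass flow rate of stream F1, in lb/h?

Let F1 be the unknown flow. Total out = 1670 + F1.
acetone balance: 405.81 + 0.039·F1 = 0.203·(1670 + F1)
(0.039 − 0.203)·F1 = 0.203×1670 − 405.81 = -66.8
F1 = -66.8 / -0.164 = 407.32 lb/h

407.3 lb/h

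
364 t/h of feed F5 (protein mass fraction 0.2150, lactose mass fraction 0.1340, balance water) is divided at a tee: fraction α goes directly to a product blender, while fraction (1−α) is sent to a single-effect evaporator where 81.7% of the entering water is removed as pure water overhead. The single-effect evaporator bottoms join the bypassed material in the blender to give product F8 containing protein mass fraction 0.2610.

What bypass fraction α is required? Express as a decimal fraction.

All 364×0.215 = 78.26 t/h of protein reaches F8, so F8 = 78.26/0.261 = 299.85 t/h and vapour = 64.153 t/h.
The evaporator receives (1−α)·364 of feed at 0.651 water and removes 0.817 of that water:
0.817×0.651×(1−α)×364 = 64.153
(1−α) = 64.153/193.6 = 0.3314;  α = 0.6686.

0.669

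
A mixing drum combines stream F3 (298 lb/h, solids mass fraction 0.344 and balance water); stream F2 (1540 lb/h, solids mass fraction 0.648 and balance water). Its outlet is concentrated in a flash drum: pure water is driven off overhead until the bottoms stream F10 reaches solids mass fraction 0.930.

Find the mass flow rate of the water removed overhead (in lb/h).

654.7 lb/h

solids entering = 298×0.344 + 1540×0.648 = 1100.4 lb/h.
All solids reports to F10, so F10 = 1100.4/0.930 = 1183.3 lb/h.
Total feed = 1838 lb/h; overhead = 1838 − 1183.3 = 654.74 lb/h.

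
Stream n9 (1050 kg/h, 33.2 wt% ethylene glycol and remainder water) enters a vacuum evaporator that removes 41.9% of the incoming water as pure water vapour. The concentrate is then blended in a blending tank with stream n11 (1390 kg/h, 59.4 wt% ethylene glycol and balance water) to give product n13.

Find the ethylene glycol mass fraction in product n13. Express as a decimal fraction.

Vapour removed = 0.419×0.668×1050 = 293.89 kg/h; concentrate = 756.11 kg/h.
ethylene glycol reaching the mixer = 348.6 (from concentrate) + 1390×0.594 = 1174.3 kg/h.
Product flow = 756.11 + 1390 = 2146.1 kg/h; ethylene glycol fraction = 0.5472.

0.5472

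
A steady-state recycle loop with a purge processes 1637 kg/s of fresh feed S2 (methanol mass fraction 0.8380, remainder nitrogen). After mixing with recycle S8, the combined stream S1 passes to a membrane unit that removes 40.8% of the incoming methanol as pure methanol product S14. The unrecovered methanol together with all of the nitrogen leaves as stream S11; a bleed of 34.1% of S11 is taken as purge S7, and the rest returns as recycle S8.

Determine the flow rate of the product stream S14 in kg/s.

917.7 kg/s

methanol in S1: m_A = 1637×0.838 + (1−0.341)·(1−0.408)·m_A, so m_A = 1371.8/0.6099 = 2249.3 kg/s.
Product S14 = 0.408×2249.3 = 917.73 kg/s.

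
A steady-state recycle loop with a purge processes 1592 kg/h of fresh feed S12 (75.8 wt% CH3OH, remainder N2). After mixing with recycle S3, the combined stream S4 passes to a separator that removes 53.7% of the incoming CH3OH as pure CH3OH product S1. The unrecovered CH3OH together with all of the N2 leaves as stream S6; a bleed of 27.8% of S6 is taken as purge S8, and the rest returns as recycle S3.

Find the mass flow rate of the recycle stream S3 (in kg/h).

1607 kg/h

N2 enters only via S12 and leaves only via the purge: 1592×0.242 = 0.278×(N2 in S6), and the separator passes all N2, so N2 in S4 = N2 in S6 = 1385.8 kg/h.
CH3OH in S4: m_A = 1592×0.758 + (1−0.278)·(1−0.537)·m_A, so m_A = 1206.7/0.6657 = 1812.7 kg/h.
S6 = (1−0.537)×1812.7 + 1385.8 = 2225.1 kg/h.
Recycle S3 = (1−0.278)×2225.1 = 1606.5 kg/h.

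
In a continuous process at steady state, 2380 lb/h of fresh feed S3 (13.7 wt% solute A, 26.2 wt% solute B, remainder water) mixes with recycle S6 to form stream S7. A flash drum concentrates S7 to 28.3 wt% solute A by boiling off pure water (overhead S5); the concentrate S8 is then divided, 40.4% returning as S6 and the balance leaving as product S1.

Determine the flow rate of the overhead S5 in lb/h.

Overall solute A balance (none leaves overhead): solute A in fresh feed = solute A in product, i.e. 2380×0.137 = (1−0.404)·S8·0.283.
S8 = 326.06/(0.283×0.596) = 1933.1 lb/h.
Recycle S6 = 0.404×1933.1 = 780.99 lb/h.
Combined feed S7 = 2380 + 780.99 = 3161 lb/h.
Overhead S5 = S7 − S8 = 3161 − 1933.1 = 1227.8 lb/h.

1228 lb/h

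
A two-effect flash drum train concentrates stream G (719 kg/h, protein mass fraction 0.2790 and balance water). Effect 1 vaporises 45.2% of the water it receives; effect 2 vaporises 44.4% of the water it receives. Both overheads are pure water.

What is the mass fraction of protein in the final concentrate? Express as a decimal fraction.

0.5595

water in feed = 719×0.721 = 518.4 kg/h.
After stage 1: water left = (1−0.452)×518.4 = 284.08; stream total = 484.68 kg/h.
After stage 2: water left = (1−0.444)×284.08 = 157.95; final concentrate = 358.55 kg/h.
protein fraction = 200.6/358.55 = 0.5595.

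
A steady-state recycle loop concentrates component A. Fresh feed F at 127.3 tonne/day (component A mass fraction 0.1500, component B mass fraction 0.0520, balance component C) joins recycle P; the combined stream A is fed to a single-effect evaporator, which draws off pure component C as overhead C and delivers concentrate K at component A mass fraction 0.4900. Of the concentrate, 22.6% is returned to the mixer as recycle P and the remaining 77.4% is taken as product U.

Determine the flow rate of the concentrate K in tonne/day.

50.35 tonne/day

Overall component A balance (none leaves overhead): component A in fresh feed = component A in product, i.e. 127.3×0.150 = (1−0.226)·K·0.490.
K = 19.095/(0.490×0.774) = 50.348 tonne/day.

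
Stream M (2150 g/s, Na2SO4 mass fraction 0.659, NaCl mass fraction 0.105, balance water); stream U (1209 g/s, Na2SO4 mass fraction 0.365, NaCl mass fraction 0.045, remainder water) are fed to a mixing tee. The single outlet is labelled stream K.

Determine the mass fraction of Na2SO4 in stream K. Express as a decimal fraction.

Total flow out = 2150 + 1209 = 3359 g/s.
Na2SO4 in = 2150×0.659 + 1209×0.365 = 1858.1 g/s.
Na2SO4 mass fraction in K = 1858.1/3359 = 0.553.

0.553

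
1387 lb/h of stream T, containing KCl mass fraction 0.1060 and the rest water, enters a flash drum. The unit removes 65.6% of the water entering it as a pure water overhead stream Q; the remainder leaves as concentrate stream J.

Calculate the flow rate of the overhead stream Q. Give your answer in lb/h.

water entering = 1387×0.894 = 1240 lb/h; overhead removed = 0.656×1240 = 813.43 lb/h.

813.4 lb/h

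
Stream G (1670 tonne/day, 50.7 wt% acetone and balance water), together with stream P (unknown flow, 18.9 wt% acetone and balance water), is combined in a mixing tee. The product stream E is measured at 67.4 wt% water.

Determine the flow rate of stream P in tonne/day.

Let P be the unknown flow. Total out = 1670 + P.
water balance: 823.31 + 0.811·P = 0.674·(1670 + P)
(0.811 − 0.674)·P = 0.674×1670 − 823.31 = 302.27
P = 302.27 / 0.137 = 2206.4 tonne/day

2206 tonne/day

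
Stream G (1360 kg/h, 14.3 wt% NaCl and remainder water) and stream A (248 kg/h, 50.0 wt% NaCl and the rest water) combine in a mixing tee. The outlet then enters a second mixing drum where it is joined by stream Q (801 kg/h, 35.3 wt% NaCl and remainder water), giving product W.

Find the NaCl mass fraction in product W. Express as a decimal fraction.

Overall, product flow = 2409 kg/h.
NaCl in = 1360×0.143 + 248×0.500 + 801×0.353 = 601.23 kg/h.
NaCl fraction in W = 0.250.

0.250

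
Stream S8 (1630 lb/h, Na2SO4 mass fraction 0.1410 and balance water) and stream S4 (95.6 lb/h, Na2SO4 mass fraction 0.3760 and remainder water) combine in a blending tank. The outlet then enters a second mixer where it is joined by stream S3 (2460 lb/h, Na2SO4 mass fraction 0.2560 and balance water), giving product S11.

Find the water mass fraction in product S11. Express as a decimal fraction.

0.7860

Overall, product flow = 4185.6 lb/h.
water in = 1630×0.859 + 95.6×0.624 + 2460×0.744 = 3290.1 lb/h.
water fraction in S11 = 0.7860.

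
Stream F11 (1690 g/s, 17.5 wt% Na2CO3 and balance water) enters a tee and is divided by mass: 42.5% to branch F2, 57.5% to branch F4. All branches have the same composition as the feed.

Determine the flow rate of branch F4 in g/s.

971.7 g/s

Branch F4 flow = 0.575×1690 = 971.75 g/s.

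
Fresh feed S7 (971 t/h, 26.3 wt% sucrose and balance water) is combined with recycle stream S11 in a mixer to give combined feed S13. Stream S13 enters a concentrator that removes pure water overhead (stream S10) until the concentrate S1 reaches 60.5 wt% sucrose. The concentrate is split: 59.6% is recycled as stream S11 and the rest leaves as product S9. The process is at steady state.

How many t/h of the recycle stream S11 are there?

Overall sucrose balance (none leaves overhead): sucrose in fresh feed = sucrose in product, i.e. 971×0.263 = (1−0.596)·S1·0.605.
S1 = 255.37/(0.605×0.404) = 1044.8 t/h.
Recycle S11 = 0.596×1044.8 = 622.71 t/h.

622.7 t/h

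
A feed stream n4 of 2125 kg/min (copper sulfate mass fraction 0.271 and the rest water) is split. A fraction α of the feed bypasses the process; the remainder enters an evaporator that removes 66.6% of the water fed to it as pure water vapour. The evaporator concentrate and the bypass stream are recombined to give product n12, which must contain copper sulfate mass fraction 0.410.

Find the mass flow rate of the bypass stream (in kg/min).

All 2125×0.271 = 575.88 kg/min of copper sulfate reaches n12, so n12 = 575.88/0.410 = 1404.6 kg/min and vapour = 720.43 kg/min.
The evaporator receives (1−α)·2125 of feed at 0.729 water and removes 0.666 of that water:
0.666×0.729×(1−α)×2125 = 720.43
(1−α) = 720.43/1031.7 = 0.6983;  α = 0.3017.
Bypass flow = 0.3017×2125 = 641.16 kg/min.

641.2 kg/min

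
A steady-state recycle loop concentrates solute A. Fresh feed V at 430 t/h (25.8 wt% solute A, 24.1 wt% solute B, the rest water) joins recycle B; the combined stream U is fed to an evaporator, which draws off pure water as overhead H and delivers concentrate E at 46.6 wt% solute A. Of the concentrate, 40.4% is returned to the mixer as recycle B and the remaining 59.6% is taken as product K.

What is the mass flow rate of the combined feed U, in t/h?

591.4 t/h

Overall solute A balance (none leaves overhead): solute A in fresh feed = solute A in product, i.e. 430×0.258 = (1−0.404)·E·0.466.
E = 110.94/(0.466×0.596) = 399.44 t/h.
Recycle B = 0.404×399.44 = 161.38 t/h.
Combined feed U = 430 + 161.38 = 591.38 t/h.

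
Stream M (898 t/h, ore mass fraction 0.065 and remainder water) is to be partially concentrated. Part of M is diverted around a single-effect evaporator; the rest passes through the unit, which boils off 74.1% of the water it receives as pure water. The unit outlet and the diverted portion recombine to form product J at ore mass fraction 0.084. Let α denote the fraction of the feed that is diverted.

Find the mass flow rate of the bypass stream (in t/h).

604.8 t/h

All 898×0.065 = 58.37 t/h of ore reaches J, so J = 58.37/0.084 = 694.88 t/h and vapour = 203.12 t/h.
The evaporator receives (1−α)·898 of feed at 0.935 water and removes 0.741 of that water:
0.741×0.935×(1−α)×898 = 203.12
(1−α) = 203.12/622.17 = 0.3265;  α = 0.6735.
Bypass flow = 0.6735×898 = 604.83 t/h.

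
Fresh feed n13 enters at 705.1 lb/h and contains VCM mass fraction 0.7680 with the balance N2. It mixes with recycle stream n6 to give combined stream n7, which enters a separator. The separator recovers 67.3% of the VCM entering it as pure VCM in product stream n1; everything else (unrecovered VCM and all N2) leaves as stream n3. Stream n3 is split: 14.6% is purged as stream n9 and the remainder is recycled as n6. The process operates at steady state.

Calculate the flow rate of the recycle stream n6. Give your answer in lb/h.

1167 lb/h

N2 enters only via n13 and leaves only via the purge: 705.1×0.232 = 0.146×(N2 in n3), and the separator passes all N2, so N2 in n7 = N2 in n3 = 1120.4 lb/h.
VCM in n7: m_A = 705.1×0.768 + (1−0.146)·(1−0.673)·m_A, so m_A = 541.52/0.7207 = 751.33 lb/h.
n3 = (1−0.673)×751.33 + 1120.4 = 1366.1 lb/h.
Recycle n6 = (1−0.146)×1366.1 = 1166.7 lb/h.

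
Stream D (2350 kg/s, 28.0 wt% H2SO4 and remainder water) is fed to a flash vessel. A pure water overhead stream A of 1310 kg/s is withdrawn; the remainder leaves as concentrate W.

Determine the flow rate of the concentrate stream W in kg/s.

Concentrate = 2350 − 1310 = 1040 kg/s.

1040 kg/s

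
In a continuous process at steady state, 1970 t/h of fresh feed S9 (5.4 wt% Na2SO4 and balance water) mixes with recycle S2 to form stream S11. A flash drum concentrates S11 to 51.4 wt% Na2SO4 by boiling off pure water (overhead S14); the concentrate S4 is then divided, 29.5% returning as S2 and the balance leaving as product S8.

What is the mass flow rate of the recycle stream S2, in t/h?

86.6 t/h

Overall Na2SO4 balance (none leaves overhead): Na2SO4 in fresh feed = Na2SO4 in product, i.e. 1970×0.054 = (1−0.295)·S4·0.514.
S4 = 106.38/(0.514×0.705) = 293.57 t/h.
Recycle S2 = 0.295×293.57 = 86.602 t/h.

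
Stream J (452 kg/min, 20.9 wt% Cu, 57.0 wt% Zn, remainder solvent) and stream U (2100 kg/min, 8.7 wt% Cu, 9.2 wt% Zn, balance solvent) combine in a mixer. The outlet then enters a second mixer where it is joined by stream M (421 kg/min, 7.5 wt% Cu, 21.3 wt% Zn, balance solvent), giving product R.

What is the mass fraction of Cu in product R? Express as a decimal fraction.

0.1038

Overall, product flow = 2973 kg/min.
Cu in = 452×0.209 + 2100×0.087 + 421×0.075 = 308.74 kg/min.
Cu fraction in R = 0.1038.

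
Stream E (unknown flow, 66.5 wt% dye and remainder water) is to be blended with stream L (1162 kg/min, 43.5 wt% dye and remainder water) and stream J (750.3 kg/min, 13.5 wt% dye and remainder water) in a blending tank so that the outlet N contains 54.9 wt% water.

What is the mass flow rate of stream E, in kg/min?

1195 kg/min

Let E be the unknown flow. Total out = 1912.3 + E.
water balance: 1305.5 + 0.335·E = 0.549·(1912.3 + E)
(0.335 − 0.549)·E = 0.549×1912.3 − 1305.5 = -255.69
E = -255.69 / -0.214 = 1194.8 kg/min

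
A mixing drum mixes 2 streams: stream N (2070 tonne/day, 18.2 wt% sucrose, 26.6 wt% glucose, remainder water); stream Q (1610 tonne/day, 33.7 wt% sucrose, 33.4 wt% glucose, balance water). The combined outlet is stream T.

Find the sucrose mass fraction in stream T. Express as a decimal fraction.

Total flow out = 2070 + 1610 = 3680 tonne/day.
sucrose in = 2070×0.182 + 1610×0.337 = 919.31 tonne/day.
sucrose mass fraction in T = 919.31/3680 = 0.250.

0.250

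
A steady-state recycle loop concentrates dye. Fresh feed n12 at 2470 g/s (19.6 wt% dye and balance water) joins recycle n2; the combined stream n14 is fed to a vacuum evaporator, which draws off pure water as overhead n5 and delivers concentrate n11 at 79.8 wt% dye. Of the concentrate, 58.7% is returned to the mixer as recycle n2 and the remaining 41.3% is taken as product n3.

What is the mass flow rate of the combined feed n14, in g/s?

Overall dye balance (none leaves overhead): dye in fresh feed = dye in product, i.e. 2470×0.196 = (1−0.587)·n11·0.798.
n11 = 484.12/(0.798×0.413) = 1468.9 g/s.
Recycle n2 = 0.587×1468.9 = 862.26 g/s.
Combined feed n14 = 2470 + 862.26 = 3332.3 g/s.

3332 g/s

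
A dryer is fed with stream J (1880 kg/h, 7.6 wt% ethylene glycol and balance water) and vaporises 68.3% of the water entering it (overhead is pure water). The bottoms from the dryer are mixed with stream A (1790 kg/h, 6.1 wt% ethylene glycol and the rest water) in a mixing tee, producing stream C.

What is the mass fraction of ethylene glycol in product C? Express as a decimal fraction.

0.101

Vapour removed = 0.683×0.924×1880 = 1186.5 kg/h; concentrate = 693.55 kg/h.
ethylene glycol reaching the mixer = 142.88 (from concentrate) + 1790×0.061 = 252.07 kg/h.
Product flow = 693.55 + 1790 = 2483.5 kg/h; ethylene glycol fraction = 0.101.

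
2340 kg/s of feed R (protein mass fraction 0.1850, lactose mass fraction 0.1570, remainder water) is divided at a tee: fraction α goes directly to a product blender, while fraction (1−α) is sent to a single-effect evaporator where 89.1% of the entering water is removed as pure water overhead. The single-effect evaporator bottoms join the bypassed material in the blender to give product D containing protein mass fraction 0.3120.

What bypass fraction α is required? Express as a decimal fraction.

0.306

All 2340×0.185 = 432.9 kg/s of protein reaches D, so D = 432.9/0.312 = 1387.5 kg/s and vapour = 952.5 kg/s.
The evaporator receives (1−α)·2340 of feed at 0.658 water and removes 0.891 of that water:
0.891×0.658×(1−α)×2340 = 952.5
(1−α) = 952.5/1371.9 = 0.6943;  α = 0.3057.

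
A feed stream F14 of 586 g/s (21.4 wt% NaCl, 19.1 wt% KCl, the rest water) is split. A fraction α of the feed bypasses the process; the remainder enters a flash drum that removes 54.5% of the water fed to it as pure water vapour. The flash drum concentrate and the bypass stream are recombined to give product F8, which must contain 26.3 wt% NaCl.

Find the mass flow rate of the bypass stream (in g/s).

All 586×0.214 = 125.4 g/s of NaCl reaches F8, so F8 = 125.4/0.263 = 476.82 g/s and vapour = 109.18 g/s.
The evaporator receives (1−α)·586 of feed at 0.595 water and removes 0.545 of that water:
0.545×0.595×(1−α)×586 = 109.18
(1−α) = 109.18/190.03 = 0.5745;  α = 0.4255.
Bypass flow = 0.4255×586 = 249.31 g/s.

249.3 g/s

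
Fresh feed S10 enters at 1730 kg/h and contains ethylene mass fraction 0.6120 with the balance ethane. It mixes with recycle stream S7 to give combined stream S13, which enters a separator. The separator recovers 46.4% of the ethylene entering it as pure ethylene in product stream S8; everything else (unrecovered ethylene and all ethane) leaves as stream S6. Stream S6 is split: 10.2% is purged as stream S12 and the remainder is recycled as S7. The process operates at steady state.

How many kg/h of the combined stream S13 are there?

ethane enters only via S10 and leaves only via the purge: 1730×0.388 = 0.102×(ethane in S6), and the separator passes all ethane, so ethane in S13 = ethane in S6 = 6580.8 kg/h.
ethylene in S13: m_A = 1730×0.612 + (1−0.102)·(1−0.464)·m_A, so m_A = 1058.8/0.5187 = 2041.3 kg/h.
S13 = 2041.3 + 6580.8 = 8622.1 kg/h.

8622 kg/h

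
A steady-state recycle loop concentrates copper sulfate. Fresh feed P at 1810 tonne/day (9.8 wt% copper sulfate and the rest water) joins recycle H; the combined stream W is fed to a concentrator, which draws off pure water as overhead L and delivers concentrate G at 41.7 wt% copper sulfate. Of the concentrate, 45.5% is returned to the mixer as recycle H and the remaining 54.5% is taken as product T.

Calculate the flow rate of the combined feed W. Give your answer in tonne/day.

2165 tonne/day

Overall copper sulfate balance (none leaves overhead): copper sulfate in fresh feed = copper sulfate in product, i.e. 1810×0.098 = (1−0.455)·G·0.417.
G = 177.38/(0.417×0.545) = 780.5 tonne/day.
Recycle H = 0.455×780.5 = 355.13 tonne/day.
Combined feed W = 1810 + 355.13 = 2165.1 tonne/day.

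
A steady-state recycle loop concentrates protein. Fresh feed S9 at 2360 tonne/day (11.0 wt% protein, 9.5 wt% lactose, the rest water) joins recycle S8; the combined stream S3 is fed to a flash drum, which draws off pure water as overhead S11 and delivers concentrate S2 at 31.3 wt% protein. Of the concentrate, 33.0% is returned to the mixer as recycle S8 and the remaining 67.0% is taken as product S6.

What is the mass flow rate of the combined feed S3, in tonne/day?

Overall protein balance (none leaves overhead): protein in fresh feed = protein in product, i.e. 2360×0.110 = (1−0.330)·S2·0.313.
S2 = 259.6/(0.313×0.670) = 1237.9 tonne/day.
Recycle S8 = 0.330×1237.9 = 408.51 tonne/day.
Combined feed S3 = 2360 + 408.51 = 2768.5 tonne/day.

2769 tonne/day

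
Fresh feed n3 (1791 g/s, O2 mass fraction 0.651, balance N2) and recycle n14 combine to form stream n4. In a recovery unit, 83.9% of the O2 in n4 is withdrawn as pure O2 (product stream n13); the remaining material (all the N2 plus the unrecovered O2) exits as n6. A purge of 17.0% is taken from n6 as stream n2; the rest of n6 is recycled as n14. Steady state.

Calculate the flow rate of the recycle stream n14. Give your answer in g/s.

3232 g/s

N2 enters only via n3 and leaves only via the purge: 1791×0.349 = 0.170×(N2 in n6), and the recovery unit passes all N2, so N2 in n4 = N2 in n6 = 3676.8 g/s.
O2 in n4: m_A = 1791×0.651 + (1−0.170)·(1−0.839)·m_A, so m_A = 1165.9/0.8664 = 1345.8 g/s.
n6 = (1−0.839)×1345.8 + 3676.8 = 3893.5 g/s.
Recycle n14 = (1−0.170)×3893.5 = 3231.6 g/s.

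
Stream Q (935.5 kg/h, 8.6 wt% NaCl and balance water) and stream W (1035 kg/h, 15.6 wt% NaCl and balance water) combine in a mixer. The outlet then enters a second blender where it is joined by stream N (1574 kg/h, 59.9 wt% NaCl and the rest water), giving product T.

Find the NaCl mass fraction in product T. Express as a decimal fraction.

0.334

Overall, product flow = 3544.5 kg/h.
NaCl in = 935.5×0.086 + 1035×0.156 + 1574×0.599 = 1184.7 kg/h.
NaCl fraction in T = 0.334.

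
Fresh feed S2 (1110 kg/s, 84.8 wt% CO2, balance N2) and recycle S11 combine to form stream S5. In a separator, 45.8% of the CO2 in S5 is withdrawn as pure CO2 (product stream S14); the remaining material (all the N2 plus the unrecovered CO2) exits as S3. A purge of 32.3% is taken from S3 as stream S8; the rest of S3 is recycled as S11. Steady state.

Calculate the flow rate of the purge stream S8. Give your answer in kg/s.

429 kg/s

N2 enters only via S2 and leaves only via the purge: 1110×0.152 = 0.323×(N2 in S3), and the separator passes all N2, so N2 in S5 = N2 in S3 = 522.35 kg/s.
CO2 in S5: m_A = 1110×0.848 + (1−0.323)·(1−0.458)·m_A, so m_A = 941.28/0.6331 = 1486.9 kg/s.
S3 = (1−0.458)×1486.9 + 522.35 = 1328.2 kg/s.
Purge S8 = 0.323×1328.2 = 429.02 kg/s.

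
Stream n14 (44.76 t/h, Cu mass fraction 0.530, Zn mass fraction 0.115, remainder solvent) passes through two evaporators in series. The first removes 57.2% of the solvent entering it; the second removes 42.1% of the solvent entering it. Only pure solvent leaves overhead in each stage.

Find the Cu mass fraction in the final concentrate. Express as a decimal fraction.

0.723

solvent in feed = 44.76×0.355 = 15.89 t/h.
After stage 1: solvent left = (1−0.572)×15.89 = 6.8008; stream total = 35.671 t/h.
After stage 2: solvent left = (1−0.421)×6.8008 = 3.9377; final concentrate = 32.808 t/h.
Cu fraction = 23.723/32.808 = 0.723.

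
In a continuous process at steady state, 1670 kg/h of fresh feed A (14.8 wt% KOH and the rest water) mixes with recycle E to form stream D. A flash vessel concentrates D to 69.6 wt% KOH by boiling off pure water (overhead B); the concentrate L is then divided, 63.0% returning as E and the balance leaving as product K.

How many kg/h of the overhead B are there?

Overall KOH balance (none leaves overhead): KOH in fresh feed = KOH in product, i.e. 1670×0.148 = (1−0.630)·L·0.696.
L = 247.16/(0.696×0.370) = 959.77 kg/h.
Recycle E = 0.630×959.77 = 604.66 kg/h.
Combined feed D = 1670 + 604.66 = 2274.7 kg/h.
Overhead B = D − L = 2274.7 − 959.77 = 1314.9 kg/h.

1315 kg/h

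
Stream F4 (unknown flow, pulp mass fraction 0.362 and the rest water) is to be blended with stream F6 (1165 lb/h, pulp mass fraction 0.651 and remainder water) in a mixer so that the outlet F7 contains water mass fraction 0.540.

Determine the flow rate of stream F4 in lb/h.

Let F4 be the unknown flow. Total out = 1165 + F4.
water balance: 406.58 + 0.638·F4 = 0.540·(1165 + F4)
(0.638 − 0.540)·F4 = 0.540×1165 − 406.58 = 222.52
F4 = 222.52 / 0.098 = 2270.6 lb/h

2271 lb/h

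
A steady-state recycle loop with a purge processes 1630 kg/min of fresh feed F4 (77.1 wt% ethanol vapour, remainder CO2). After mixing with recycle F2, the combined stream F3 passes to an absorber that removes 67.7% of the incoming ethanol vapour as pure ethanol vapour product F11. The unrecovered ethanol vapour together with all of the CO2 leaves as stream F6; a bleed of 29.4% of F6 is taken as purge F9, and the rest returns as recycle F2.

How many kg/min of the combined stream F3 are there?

CO2 enters only via F4 and leaves only via the purge: 1630×0.229 = 0.294×(CO2 in F6), and the absorber passes all CO2, so CO2 in F3 = CO2 in F6 = 1269.6 kg/min.
ethanol vapour in F3: m_A = 1630×0.771 + (1−0.294)·(1−0.677)·m_A, so m_A = 1256.7/0.7720 = 1628 kg/min.
F3 = 1628 + 1269.6 = 2897.6 kg/min.

2898 kg/min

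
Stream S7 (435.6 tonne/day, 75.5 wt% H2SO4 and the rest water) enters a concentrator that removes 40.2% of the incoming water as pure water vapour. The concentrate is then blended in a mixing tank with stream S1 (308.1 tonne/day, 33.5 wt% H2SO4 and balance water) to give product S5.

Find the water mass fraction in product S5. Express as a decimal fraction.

0.3834

Vapour removed = 0.402×0.245×435.6 = 42.902 tonne/day; concentrate = 392.7 tonne/day.
water reaching the mixer = 63.82 (from concentrate) + 308.1×0.665 = 268.71 tonne/day.
Product flow = 392.7 + 308.1 = 700.8 tonne/day; water fraction = 0.3834.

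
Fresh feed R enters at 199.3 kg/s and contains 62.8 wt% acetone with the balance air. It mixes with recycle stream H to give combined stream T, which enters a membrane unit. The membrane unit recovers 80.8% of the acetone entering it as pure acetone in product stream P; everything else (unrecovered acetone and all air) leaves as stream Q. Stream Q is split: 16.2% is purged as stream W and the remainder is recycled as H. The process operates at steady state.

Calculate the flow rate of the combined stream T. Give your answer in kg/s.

606.8 kg/s

air enters only via R and leaves only via the purge: 199.3×0.372 = 0.162×(air in Q), and the membrane unit passes all air, so air in T = air in Q = 457.65 kg/s.
acetone in T: m_A = 199.3×0.628 + (1−0.162)·(1−0.808)·m_A, so m_A = 125.16/0.8391 = 149.16 kg/s.
T = 149.16 + 457.65 = 606.81 kg/s.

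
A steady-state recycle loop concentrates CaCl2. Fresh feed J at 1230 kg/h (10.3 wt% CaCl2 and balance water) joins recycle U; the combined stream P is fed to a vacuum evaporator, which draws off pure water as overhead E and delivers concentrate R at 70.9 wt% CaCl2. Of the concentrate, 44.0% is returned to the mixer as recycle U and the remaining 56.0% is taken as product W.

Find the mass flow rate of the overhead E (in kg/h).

Overall CaCl2 balance (none leaves overhead): CaCl2 in fresh feed = CaCl2 in product, i.e. 1230×0.103 = (1−0.440)·R·0.709.
R = 126.69/(0.709×0.560) = 319.09 kg/h.
Recycle U = 0.440×319.09 = 140.4 kg/h.
Combined feed P = 1230 + 140.4 = 1370.4 kg/h.
Overhead E = P − R = 1370.4 − 319.09 = 1051.3 kg/h.

1051 kg/h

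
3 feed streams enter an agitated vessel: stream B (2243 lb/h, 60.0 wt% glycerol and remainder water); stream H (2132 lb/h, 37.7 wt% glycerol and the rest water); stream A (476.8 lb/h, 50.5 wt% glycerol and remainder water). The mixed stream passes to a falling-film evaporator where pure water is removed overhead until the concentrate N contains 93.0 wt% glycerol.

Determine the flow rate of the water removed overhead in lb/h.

2282 lb/h

glycerol entering = 2243×0.600 + 2132×0.377 + 476.8×0.505 = 2390.3 lb/h.
All glycerol reports to N, so N = 2390.3/0.930 = 2570.3 lb/h.
Total feed = 4851.8 lb/h; overhead = 4851.8 − 2570.3 = 2281.5 lb/h.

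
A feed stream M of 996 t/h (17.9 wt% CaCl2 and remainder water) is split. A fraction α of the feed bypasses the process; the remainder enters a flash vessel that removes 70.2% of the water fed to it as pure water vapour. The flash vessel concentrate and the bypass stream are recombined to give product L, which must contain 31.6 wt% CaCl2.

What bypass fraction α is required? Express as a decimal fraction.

All 996×0.179 = 178.28 t/h of CaCl2 reaches L, so L = 178.28/0.316 = 564.19 t/h and vapour = 431.81 t/h.
The evaporator receives (1−α)·996 of feed at 0.821 water and removes 0.702 of that water:
0.702×0.821×(1−α)×996 = 431.81
(1−α) = 431.81/574.04 = 0.7522;  α = 0.2478.

0.248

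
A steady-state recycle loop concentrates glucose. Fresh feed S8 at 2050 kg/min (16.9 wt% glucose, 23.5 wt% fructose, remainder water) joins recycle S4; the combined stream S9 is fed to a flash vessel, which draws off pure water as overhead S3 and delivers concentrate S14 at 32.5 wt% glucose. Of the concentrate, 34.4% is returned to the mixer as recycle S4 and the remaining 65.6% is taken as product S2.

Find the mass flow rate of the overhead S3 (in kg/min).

984 kg/min

Overall glucose balance (none leaves overhead): glucose in fresh feed = glucose in product, i.e. 2050×0.169 = (1−0.344)·S14·0.325.
S14 = 346.45/(0.325×0.656) = 1625 kg/min.
Recycle S4 = 0.344×1625 = 559 kg/min.
Combined feed S9 = 2050 + 559 = 2609 kg/min.
Overhead S3 = S9 − S14 = 2609 − 1625 = 984 kg/min.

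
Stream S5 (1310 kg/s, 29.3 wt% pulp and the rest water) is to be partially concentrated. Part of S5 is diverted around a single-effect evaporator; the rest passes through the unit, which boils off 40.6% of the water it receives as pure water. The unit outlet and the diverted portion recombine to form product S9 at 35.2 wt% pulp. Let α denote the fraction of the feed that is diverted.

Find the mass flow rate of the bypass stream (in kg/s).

545 kg/s

All 1310×0.293 = 383.83 kg/s of pulp reaches S9, so S9 = 383.83/0.352 = 1090.4 kg/s and vapour = 219.57 kg/s.
The evaporator receives (1−α)·1310 of feed at 0.707 water and removes 0.406 of that water:
0.406×0.707×(1−α)×1310 = 219.57
(1−α) = 219.57/376.03 = 0.5839;  α = 0.4161.
Bypass flow = 0.4161×1310 = 545.05 kg/s.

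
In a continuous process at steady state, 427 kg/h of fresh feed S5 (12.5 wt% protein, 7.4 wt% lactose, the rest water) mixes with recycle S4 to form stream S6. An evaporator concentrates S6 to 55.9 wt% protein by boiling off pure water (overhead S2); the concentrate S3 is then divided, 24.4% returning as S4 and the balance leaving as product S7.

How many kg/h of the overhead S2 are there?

Overall protein balance (none leaves overhead): protein in fresh feed = protein in product, i.e. 427×0.125 = (1−0.244)·S3·0.559.
S3 = 53.375/(0.559×0.756) = 126.3 kg/h.
Recycle S4 = 0.244×126.3 = 30.817 kg/h.
Combined feed S6 = 427 + 30.817 = 457.82 kg/h.
Overhead S2 = S6 − S3 = 457.82 − 126.3 = 331.52 kg/h.

331.5 kg/h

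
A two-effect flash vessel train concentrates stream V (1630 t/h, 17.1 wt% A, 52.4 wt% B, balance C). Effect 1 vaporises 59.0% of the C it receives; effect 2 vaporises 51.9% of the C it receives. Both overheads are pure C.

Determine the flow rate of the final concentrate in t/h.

1231 t/h

C in feed = 1630×0.305 = 497.15 t/h.
After stage 1: C left = (1−0.590)×497.15 = 203.83; stream total = 1336.7 t/h.
After stage 2: C left = (1−0.519)×203.83 = 98.043; final concentrate = 1230.9 t/h.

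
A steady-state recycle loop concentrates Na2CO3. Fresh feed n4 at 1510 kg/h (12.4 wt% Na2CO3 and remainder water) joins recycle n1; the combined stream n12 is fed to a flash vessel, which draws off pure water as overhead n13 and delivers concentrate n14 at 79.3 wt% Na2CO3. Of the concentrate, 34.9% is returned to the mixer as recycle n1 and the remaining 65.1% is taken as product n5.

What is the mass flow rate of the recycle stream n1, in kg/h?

Overall Na2CO3 balance (none leaves overhead): Na2CO3 in fresh feed = Na2CO3 in product, i.e. 1510×0.124 = (1−0.349)·n14·0.793.
n14 = 187.24/(0.793×0.651) = 362.7 kg/h.
Recycle n1 = 0.349×362.7 = 126.58 kg/h.

126.6 kg/h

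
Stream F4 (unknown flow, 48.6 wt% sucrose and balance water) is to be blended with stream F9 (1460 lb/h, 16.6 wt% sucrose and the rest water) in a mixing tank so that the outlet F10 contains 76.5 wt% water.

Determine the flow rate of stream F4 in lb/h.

401.4 lb/h

Let F4 be the unknown flow. Total out = 1460 + F4.
water balance: 1217.6 + 0.514·F4 = 0.765·(1460 + F4)
(0.514 − 0.765)·F4 = 0.765×1460 − 1217.6 = -100.74
F4 = -100.74 / -0.251 = 401.35 lb/h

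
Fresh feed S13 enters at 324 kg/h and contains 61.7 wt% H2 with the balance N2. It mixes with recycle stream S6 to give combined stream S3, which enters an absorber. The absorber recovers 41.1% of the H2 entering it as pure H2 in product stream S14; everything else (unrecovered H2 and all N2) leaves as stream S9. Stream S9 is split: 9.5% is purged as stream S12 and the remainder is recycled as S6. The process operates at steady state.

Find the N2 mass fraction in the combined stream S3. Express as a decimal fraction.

0.753

N2 enters only via S13 and leaves only via the purge: 324×0.383 = 0.095×(N2 in S9), and the absorber passes all N2, so N2 in S3 = N2 in S9 = 1306.2 kg/h.
H2 in S3: m_A = 324×0.617 + (1−0.095)·(1−0.411)·m_A, so m_A = 199.91/0.4670 = 428.11 kg/h.
S3 = 428.11 + 1306.2 = 1734.3 kg/h.
N2 fraction in S3 = 1306.2/1734.3 = 0.753.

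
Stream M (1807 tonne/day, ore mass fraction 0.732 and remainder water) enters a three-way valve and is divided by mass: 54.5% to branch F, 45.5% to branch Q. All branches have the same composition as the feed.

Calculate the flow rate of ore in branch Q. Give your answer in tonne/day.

Branch Q total = 0.455×1807 = 822.19 tonne/day.
ore in Q = 0.732×822.19 = 601.84 tonne/day.

601.8 tonne/day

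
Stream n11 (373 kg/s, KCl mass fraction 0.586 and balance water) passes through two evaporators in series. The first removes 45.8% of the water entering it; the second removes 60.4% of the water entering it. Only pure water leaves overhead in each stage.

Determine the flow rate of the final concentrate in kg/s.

251.7 kg/s

water in feed = 373×0.414 = 154.42 kg/s.
After stage 1: water left = (1−0.458)×154.42 = 83.697; stream total = 302.27 kg/s.
After stage 2: water left = (1−0.604)×83.697 = 33.144; final concentrate = 251.72 kg/s.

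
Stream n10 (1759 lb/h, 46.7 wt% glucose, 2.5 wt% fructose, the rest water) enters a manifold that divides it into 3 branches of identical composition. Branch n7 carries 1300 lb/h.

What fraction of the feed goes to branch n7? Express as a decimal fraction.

0.739

Fraction to n7 = 1300/1759 = 0.7391.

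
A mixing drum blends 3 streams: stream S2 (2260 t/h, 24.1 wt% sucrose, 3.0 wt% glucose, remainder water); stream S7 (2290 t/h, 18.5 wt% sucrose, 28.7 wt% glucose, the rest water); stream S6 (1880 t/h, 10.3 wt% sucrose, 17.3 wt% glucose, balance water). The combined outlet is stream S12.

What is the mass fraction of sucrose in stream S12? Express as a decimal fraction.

0.1807

Total flow out = 2260 + 2290 + 1880 = 6430 t/h.
sucrose in = 2260×0.241 + 2290×0.185 + 1880×0.103 = 1161.9 t/h.
sucrose mass fraction in S12 = 1161.9/6430 = 0.1807.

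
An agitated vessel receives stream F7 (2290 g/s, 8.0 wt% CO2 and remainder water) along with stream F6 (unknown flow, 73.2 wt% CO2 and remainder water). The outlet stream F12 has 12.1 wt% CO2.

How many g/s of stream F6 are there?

153.7 g/s

Let F6 be the unknown flow. Total out = 2290 + F6.
CO2 balance: 183.2 + 0.732·F6 = 0.121·(2290 + F6)
(0.732 − 0.121)·F6 = 0.121×2290 − 183.2 = 93.89
F6 = 93.89 / 0.611 = 153.67 g/s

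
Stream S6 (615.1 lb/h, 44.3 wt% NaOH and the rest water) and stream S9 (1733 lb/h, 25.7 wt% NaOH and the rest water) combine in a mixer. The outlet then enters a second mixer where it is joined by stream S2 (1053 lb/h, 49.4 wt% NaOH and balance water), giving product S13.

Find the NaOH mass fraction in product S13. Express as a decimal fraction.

0.3640

Overall, product flow = 3401.1 lb/h.
NaOH in = 615.1×0.443 + 1733×0.257 + 1053×0.494 = 1238.1 lb/h.
NaOH fraction in S13 = 0.3640.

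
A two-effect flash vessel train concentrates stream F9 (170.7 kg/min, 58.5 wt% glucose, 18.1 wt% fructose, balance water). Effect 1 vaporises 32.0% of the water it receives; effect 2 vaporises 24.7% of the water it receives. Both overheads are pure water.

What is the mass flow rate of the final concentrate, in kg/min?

151.2 kg/min

water in feed = 170.7×0.234 = 39.944 kg/min.
After stage 1: water left = (1−0.320)×39.944 = 27.162; stream total = 157.92 kg/min.
After stage 2: water left = (1−0.247)×27.162 = 20.453; final concentrate = 151.21 kg/min.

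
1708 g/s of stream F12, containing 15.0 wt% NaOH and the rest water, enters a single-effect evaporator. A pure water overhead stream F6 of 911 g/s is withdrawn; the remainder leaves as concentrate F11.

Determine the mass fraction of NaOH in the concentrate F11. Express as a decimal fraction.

NaOH is not removed: 1708×0.150 = 256.2 g/s of NaOH enters F11.
Concentrate = 1708 − 911 = 797 g/s.
Mass fraction = 256.2/797 = 0.321.

0.321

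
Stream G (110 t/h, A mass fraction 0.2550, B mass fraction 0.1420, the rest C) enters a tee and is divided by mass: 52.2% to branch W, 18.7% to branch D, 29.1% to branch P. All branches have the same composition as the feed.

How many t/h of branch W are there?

57.42 t/h

Branch W flow = 0.522×110 = 57.42 t/h.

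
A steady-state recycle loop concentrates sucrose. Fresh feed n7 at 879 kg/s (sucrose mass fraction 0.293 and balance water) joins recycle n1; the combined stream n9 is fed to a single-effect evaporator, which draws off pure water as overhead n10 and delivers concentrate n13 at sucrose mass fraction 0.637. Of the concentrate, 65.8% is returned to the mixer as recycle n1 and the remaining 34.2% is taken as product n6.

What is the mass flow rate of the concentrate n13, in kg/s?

1182 kg/s

Overall sucrose balance (none leaves overhead): sucrose in fresh feed = sucrose in product, i.e. 879×0.293 = (1−0.658)·n13·0.637.
n13 = 257.55/(0.637×0.342) = 1182.2 kg/s.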